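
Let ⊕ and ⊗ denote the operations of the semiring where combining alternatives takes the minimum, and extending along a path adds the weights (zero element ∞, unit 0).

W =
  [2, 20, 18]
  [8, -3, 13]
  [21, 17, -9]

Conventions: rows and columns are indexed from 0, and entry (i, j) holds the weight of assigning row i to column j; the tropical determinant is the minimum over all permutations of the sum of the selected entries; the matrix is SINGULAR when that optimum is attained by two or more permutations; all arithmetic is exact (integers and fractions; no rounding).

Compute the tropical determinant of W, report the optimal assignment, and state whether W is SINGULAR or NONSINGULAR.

σ = (0, 1, 2): 2 + (-3) + (-9) = -10
σ = (0, 2, 1): 2 + 13 + 17 = 32
σ = (1, 0, 2): 20 + 8 + (-9) = 19
σ = (1, 2, 0): 20 + 13 + 21 = 54
σ = (2, 0, 1): 18 + 8 + 17 = 43
σ = (2, 1, 0): 18 + (-3) + 21 = 36
Optimal value attained by: σ = (0, 1, 2).
Answer: det⊕(W) = -10; verdict: NONSINGULAR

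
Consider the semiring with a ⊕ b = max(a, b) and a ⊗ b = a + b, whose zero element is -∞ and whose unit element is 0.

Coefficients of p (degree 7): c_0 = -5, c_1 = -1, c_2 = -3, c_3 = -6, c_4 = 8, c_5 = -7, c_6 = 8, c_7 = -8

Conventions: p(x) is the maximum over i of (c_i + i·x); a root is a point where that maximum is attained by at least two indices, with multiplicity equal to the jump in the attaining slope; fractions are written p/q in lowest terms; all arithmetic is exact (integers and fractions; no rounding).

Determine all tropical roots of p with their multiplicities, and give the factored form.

hull edge (i=0, c=-5) to (i=1, c=-1): slope 4, span 1
hull edge (i=1, c=-1) to (i=4, c=8): slope 3, span 3
hull edge (i=4, c=8) to (i=6, c=8): slope 0, span 2
hull edge (i=6, c=8) to (i=7, c=-8): slope -16, span 1
Factored form: p(x) = -8 ⊗ (x ⊕ (-4)) ⊗ (x ⊕ (-3)) ⊗ (x ⊕ (-3)) ⊗ (x ⊕ (-3)) ⊗ (x ⊕ 0) ⊗ (x ⊕ 0) ⊗ (x ⊕ 16)
Answer: roots = -4 (mult 1), -3 (mult 3), 0 (mult 2), 16 (mult 1)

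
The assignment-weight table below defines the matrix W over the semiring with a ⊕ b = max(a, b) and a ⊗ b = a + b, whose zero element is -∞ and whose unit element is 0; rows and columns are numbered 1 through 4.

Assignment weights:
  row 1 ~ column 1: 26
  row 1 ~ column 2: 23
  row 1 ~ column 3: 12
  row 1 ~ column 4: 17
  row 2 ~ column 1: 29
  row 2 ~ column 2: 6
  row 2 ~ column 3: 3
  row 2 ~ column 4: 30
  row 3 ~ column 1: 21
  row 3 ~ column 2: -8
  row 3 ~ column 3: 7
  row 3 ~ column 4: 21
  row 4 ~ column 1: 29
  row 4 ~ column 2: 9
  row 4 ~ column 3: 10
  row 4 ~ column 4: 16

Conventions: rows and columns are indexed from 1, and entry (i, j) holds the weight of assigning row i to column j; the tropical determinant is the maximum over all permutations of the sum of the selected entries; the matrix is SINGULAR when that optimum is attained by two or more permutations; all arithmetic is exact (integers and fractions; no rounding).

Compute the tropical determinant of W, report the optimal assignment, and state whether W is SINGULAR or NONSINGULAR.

σ = (1, 2, 3, 4): 26 + 6 + 7 + 16 = 55
σ = (1, 2, 4, 3): 26 + 6 + 21 + 10 = 63
σ = (1, 3, 2, 4): 26 + 3 + (-8) + 16 = 37
σ = (1, 3, 4, 2): 26 + 3 + 21 + 9 = 59
σ = (1, 4, 2, 3): 26 + 30 + (-8) + 10 = 58
σ = (1, 4, 3, 2): 26 + 30 + 7 + 9 = 72
σ = (2, 1, 3, 4): 23 + 29 + 7 + 16 = 75
σ = (2, 1, 4, 3): 23 + 29 + 21 + 10 = 83
σ = (2, 3, 1, 4): 23 + 3 + 21 + 16 = 63
σ = (2, 3, 4, 1): 23 + 3 + 21 + 29 = 76
σ = (2, 4, 1, 3): 23 + 30 + 21 + 10 = 84
σ = (2, 4, 3, 1): 23 + 30 + 7 + 29 = 89
σ = (3, 1, 2, 4): 12 + 29 + (-8) + 16 = 49
σ = (3, 1, 4, 2): 12 + 29 + 21 + 9 = 71
σ = (3, 2, 1, 4): 12 + 6 + 21 + 16 = 55
σ = (3, 2, 4, 1): 12 + 6 + 21 + 29 = 68
σ = (3, 4, 1, 2): 12 + 30 + 21 + 9 = 72
σ = (3, 4, 2, 1): 12 + 30 + (-8) + 29 = 63
σ = (4, 1, 2, 3): 17 + 29 + (-8) + 10 = 48
σ = (4, 1, 3, 2): 17 + 29 + 7 + 9 = 62
σ = (4, 2, 1, 3): 17 + 6 + 21 + 10 = 54
σ = (4, 2, 3, 1): 17 + 6 + 7 + 29 = 59
σ = (4, 3, 1, 2): 17 + 3 + 21 + 9 = 50
σ = (4, 3, 2, 1): 17 + 3 + (-8) + 29 = 41
Optimal value attained by: σ = (2, 4, 3, 1).
Answer: det⊕(W) = 89; verdict: NONSINGULAR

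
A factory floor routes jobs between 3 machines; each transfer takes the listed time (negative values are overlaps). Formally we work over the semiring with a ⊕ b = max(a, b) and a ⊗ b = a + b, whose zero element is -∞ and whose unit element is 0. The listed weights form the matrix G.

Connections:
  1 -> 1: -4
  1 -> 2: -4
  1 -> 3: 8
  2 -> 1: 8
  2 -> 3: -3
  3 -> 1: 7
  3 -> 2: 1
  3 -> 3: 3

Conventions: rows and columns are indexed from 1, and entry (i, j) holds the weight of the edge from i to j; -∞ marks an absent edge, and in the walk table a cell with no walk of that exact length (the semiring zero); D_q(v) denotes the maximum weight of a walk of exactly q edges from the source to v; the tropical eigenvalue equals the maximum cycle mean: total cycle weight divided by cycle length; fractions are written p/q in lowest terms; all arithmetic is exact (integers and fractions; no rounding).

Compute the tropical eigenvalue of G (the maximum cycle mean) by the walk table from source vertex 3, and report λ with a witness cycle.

q=0: [-∞, -∞, 0]
q=1: [7, 1, 3]
q=2: [10, 4, 15]
q=3: [22, 16, 18]
Optimal cycle mean attained by: cycle 1->3->1, total 8 + 7, length 2.
Answer: λ = 15/2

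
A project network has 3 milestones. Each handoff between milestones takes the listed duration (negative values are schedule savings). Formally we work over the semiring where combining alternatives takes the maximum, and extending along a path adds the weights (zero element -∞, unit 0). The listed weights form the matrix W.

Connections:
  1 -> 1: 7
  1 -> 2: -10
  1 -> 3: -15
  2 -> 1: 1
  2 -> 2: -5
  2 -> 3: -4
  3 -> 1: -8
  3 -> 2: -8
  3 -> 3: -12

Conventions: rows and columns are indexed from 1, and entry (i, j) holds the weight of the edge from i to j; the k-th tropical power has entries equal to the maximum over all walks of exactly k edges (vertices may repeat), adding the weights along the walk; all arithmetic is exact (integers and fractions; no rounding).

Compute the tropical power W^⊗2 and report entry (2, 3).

W^⊗2:
  [14, -3, -8]
  [8, -9, -9]
  [-1, -13, -12]
Key observation: the optimum is the walk 2->2->3, with weight (-5) + (-4) = -9.
Optimal value attained by: walk 2->2->3.
Answer: (W^⊗2)[2][3] = -9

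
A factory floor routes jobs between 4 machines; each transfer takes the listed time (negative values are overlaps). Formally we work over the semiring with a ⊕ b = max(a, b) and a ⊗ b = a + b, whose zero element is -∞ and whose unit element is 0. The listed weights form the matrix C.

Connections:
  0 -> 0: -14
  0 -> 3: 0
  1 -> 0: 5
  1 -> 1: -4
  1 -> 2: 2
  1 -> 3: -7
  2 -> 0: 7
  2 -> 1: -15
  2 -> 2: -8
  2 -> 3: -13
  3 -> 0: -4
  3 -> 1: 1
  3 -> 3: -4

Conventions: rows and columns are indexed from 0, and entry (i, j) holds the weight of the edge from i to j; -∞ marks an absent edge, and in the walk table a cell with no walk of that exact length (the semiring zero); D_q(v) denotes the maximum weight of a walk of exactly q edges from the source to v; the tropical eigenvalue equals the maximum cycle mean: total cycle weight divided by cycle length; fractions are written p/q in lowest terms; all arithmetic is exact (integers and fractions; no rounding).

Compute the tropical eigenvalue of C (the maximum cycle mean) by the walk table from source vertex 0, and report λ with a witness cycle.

q=0: [0, -∞, -∞, -∞]
q=1: [-14, -∞, -∞, 0]
q=2: [-4, 1, -∞, -4]
q=3: [6, -3, 3, -4]
q=4: [10, -3, -1, 6]
Optimal cycle mean attained by: cycle 0->3->1->2->0, total 0 + 1 + 2 + 7, length 4.
Answer: λ = 5/2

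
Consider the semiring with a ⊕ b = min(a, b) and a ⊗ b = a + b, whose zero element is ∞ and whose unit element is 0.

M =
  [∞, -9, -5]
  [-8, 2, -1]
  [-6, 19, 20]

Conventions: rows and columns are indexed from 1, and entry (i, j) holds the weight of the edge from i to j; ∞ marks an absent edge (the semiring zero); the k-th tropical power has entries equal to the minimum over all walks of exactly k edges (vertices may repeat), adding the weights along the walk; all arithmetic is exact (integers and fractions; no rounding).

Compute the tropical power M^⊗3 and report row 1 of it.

M^⊗2:
  [-17, -7, -10]
  [-7, -17, -13]
  [11, -15, -11]
M^⊗3:
  [-16, -26, -22]
  [-25, -16, -18]
  [-23, -13, -16]
Answer: row 1 of M^⊗3 = [-16, -26, -22]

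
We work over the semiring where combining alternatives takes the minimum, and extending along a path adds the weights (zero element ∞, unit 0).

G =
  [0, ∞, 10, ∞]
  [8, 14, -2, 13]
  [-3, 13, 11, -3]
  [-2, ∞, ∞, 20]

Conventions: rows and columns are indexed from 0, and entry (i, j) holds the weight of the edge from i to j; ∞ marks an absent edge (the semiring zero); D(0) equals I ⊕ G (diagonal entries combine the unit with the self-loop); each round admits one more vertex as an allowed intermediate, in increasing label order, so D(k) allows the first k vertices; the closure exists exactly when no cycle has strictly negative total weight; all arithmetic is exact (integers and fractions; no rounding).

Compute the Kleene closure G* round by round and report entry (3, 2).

D(0):
  [0, ∞, 10, ∞]
  [8, 0, -2, 13]
  [-3, 13, 0, -3]
  [-2, ∞, ∞, 0]
D(1):
  [0, ∞, 10, ∞]
  [8, 0, -2, 13]
  [-3, 13, 0, -3]
  [-2, ∞, 8, 0]
D(2):
  [0, ∞, 10, ∞]
  [8, 0, -2, 13]
  [-3, 13, 0, -3]
  [-2, ∞, 8, 0]
D(3):
  [0, 23, 10, 7]
  [-5, 0, -2, -5]
  [-3, 13, 0, -3]
  [-2, 21, 8, 0]
D(4):
  [0, 23, 10, 7]
  [-7, 0, -2, -5]
  [-5, 13, 0, -3]
  [-2, 21, 8, 0]
Answer: G*[3][2] = 8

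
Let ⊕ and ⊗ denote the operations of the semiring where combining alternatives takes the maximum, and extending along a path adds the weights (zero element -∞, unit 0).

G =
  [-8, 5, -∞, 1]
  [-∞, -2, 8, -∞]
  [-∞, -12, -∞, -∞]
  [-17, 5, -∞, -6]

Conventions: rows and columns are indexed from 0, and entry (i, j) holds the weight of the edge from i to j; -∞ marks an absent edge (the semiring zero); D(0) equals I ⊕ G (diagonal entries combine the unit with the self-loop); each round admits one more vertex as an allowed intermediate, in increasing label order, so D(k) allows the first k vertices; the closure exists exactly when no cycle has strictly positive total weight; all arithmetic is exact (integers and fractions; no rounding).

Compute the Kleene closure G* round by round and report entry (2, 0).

D(0):
  [0, 5, -∞, 1]
  [-∞, 0, 8, -∞]
  [-∞, -12, 0, -∞]
  [-17, 5, -∞, 0]
D(1):
  [0, 5, -∞, 1]
  [-∞, 0, 8, -∞]
  [-∞, -12, 0, -∞]
  [-17, 5, -∞, 0]
D(2):
  [0, 5, 13, 1]
  [-∞, 0, 8, -∞]
  [-∞, -12, 0, -∞]
  [-17, 5, 13, 0]
D(3):
  [0, 5, 13, 1]
  [-∞, 0, 8, -∞]
  [-∞, -12, 0, -∞]
  [-17, 5, 13, 0]
D(4):
  [0, 6, 14, 1]
  [-∞, 0, 8, -∞]
  [-∞, -12, 0, -∞]
  [-17, 5, 13, 0]
Answer: G*[2][0] = -∞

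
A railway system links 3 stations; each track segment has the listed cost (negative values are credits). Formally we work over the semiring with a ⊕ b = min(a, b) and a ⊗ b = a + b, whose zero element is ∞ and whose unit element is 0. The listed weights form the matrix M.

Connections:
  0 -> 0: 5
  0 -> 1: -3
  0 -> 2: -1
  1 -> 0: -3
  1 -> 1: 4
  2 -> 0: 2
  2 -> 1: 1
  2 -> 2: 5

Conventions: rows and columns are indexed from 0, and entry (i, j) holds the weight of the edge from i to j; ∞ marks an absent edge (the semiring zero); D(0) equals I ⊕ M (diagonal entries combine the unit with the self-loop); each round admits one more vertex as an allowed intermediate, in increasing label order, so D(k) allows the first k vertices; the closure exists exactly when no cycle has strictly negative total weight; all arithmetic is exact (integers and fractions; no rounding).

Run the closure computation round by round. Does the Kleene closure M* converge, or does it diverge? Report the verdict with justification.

D(0):
  [0, -3, -1]
  [-3, 0, ∞]
  [2, 1, 0]
Detection: at round 1, diagonal entry (1, 1) turns strictly negative.
Key observation: the cycle 1->0->1 has total weight (-3) + (-3), which is strictly negative.
Answer: DIVERGES — negative cycle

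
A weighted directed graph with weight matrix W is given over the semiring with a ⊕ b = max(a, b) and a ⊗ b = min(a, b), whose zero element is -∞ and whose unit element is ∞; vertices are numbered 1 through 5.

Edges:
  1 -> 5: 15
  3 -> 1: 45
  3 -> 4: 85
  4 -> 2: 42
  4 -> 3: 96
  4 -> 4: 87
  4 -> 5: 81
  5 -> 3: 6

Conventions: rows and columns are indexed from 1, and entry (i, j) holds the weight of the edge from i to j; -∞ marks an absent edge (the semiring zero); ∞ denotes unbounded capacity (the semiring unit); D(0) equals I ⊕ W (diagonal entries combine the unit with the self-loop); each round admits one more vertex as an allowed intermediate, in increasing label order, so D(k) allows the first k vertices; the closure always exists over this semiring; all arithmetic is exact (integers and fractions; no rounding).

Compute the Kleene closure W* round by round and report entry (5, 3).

D(0):
  [∞, -∞, -∞, -∞, 15]
  [-∞, ∞, -∞, -∞, -∞]
  [45, -∞, ∞, 85, -∞]
  [-∞, 42, 96, ∞, 81]
  [-∞, -∞, 6, -∞, ∞]
D(1):
  [∞, -∞, -∞, -∞, 15]
  [-∞, ∞, -∞, -∞, -∞]
  [45, -∞, ∞, 85, 15]
  [-∞, 42, 96, ∞, 81]
  [-∞, -∞, 6, -∞, ∞]
D(2):
  [∞, -∞, -∞, -∞, 15]
  [-∞, ∞, -∞, -∞, -∞]
  [45, -∞, ∞, 85, 15]
  [-∞, 42, 96, ∞, 81]
  [-∞, -∞, 6, -∞, ∞]
D(3):
  [∞, -∞, -∞, -∞, 15]
  [-∞, ∞, -∞, -∞, -∞]
  [45, -∞, ∞, 85, 15]
  [45, 42, 96, ∞, 81]
  [6, -∞, 6, 6, ∞]
D(4):
  [∞, -∞, -∞, -∞, 15]
  [-∞, ∞, -∞, -∞, -∞]
  [45, 42, ∞, 85, 81]
  [45, 42, 96, ∞, 81]
  [6, 6, 6, 6, ∞]
D(5):
  [∞, 6, 6, 6, 15]
  [-∞, ∞, -∞, -∞, -∞]
  [45, 42, ∞, 85, 81]
  [45, 42, 96, ∞, 81]
  [6, 6, 6, 6, ∞]
Answer: W*[5][3] = 6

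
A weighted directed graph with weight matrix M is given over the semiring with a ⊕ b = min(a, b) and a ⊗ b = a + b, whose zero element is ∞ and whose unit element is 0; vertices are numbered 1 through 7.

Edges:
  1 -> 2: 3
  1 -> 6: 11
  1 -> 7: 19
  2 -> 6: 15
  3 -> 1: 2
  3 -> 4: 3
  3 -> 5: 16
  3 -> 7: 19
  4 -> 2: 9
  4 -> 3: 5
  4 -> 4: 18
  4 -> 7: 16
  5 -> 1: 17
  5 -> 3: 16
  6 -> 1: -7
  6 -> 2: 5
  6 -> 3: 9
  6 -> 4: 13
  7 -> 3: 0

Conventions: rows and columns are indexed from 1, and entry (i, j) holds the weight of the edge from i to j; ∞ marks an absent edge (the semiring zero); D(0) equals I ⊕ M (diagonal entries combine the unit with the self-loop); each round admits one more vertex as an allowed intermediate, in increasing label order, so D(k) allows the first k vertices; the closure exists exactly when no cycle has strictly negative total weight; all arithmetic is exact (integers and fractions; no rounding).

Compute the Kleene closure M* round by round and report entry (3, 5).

D(0):
  [0, 3, ∞, ∞, ∞, 11, 19]
  [∞, 0, ∞, ∞, ∞, 15, ∞]
  [2, ∞, 0, 3, 16, ∞, 19]
  [∞, 9, 5, 0, ∞, ∞, 16]
  [17, ∞, 16, ∞, 0, ∞, ∞]
  [-7, 5, 9, 13, ∞, 0, ∞]
  [∞, ∞, 0, ∞, ∞, ∞, 0]
D(1):
  [0, 3, ∞, ∞, ∞, 11, 19]
  [∞, 0, ∞, ∞, ∞, 15, ∞]
  [2, 5, 0, 3, 16, 13, 19]
  [∞, 9, 5, 0, ∞, ∞, 16]
  [17, 20, 16, ∞, 0, 28, 36]
  [-7, -4, 9, 13, ∞, 0, 12]
  [∞, ∞, 0, ∞, ∞, ∞, 0]
D(2):
  [0, 3, ∞, ∞, ∞, 11, 19]
  [∞, 0, ∞, ∞, ∞, 15, ∞]
  [2, 5, 0, 3, 16, 13, 19]
  [∞, 9, 5, 0, ∞, 24, 16]
  [17, 20, 16, ∞, 0, 28, 36]
  [-7, -4, 9, 13, ∞, 0, 12]
  [∞, ∞, 0, ∞, ∞, ∞, 0]
D(3):
  [0, 3, ∞, ∞, ∞, 11, 19]
  [∞, 0, ∞, ∞, ∞, 15, ∞]
  [2, 5, 0, 3, 16, 13, 19]
  [7, 9, 5, 0, 21, 18, 16]
  [17, 20, 16, 19, 0, 28, 35]
  [-7, -4, 9, 12, 25, 0, 12]
  [2, 5, 0, 3, 16, 13, 0]
D(4):
  [0, 3, ∞, ∞, ∞, 11, 19]
  [∞, 0, ∞, ∞, ∞, 15, ∞]
  [2, 5, 0, 3, 16, 13, 19]
  [7, 9, 5, 0, 21, 18, 16]
  [17, 20, 16, 19, 0, 28, 35]
  [-7, -4, 9, 12, 25, 0, 12]
  [2, 5, 0, 3, 16, 13, 0]
D(5):
  [0, 3, ∞, ∞, ∞, 11, 19]
  [∞, 0, ∞, ∞, ∞, 15, ∞]
  [2, 5, 0, 3, 16, 13, 19]
  [7, 9, 5, 0, 21, 18, 16]
  [17, 20, 16, 19, 0, 28, 35]
  [-7, -4, 9, 12, 25, 0, 12]
  [2, 5, 0, 3, 16, 13, 0]
D(6):
  [0, 3, 20, 23, 36, 11, 19]
  [8, 0, 24, 27, 40, 15, 27]
  [2, 5, 0, 3, 16, 13, 19]
  [7, 9, 5, 0, 21, 18, 16]
  [17, 20, 16, 19, 0, 28, 35]
  [-7, -4, 9, 12, 25, 0, 12]
  [2, 5, 0, 3, 16, 13, 0]
D(7):
  [0, 3, 19, 22, 35, 11, 19]
  [8, 0, 24, 27, 40, 15, 27]
  [2, 5, 0, 3, 16, 13, 19]
  [7, 9, 5, 0, 21, 18, 16]
  [17, 20, 16, 19, 0, 28, 35]
  [-7, -4, 9, 12, 25, 0, 12]
  [2, 5, 0, 3, 16, 13, 0]
Answer: M*[3][5] = 16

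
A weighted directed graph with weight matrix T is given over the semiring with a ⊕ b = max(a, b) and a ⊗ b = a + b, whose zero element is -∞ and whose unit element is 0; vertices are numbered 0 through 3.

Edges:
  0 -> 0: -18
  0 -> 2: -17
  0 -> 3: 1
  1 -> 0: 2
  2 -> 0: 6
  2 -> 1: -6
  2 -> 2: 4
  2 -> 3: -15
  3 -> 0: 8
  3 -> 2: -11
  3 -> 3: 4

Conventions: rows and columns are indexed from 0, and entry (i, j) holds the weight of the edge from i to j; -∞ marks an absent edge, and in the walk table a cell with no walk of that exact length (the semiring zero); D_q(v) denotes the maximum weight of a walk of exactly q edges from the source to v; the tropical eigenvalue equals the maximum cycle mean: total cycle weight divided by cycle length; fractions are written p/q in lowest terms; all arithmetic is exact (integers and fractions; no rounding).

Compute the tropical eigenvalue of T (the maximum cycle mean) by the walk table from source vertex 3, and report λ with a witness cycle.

q=0: [-∞, -∞, -∞, 0]
q=1: [8, -∞, -11, 4]
q=2: [12, -17, -7, 9]
q=3: [17, -13, -2, 13]
q=4: [21, -8, 2, 18]
Optimal cycle mean attained by: cycle 0->3->0, total 1 + 8, length 2.
Answer: λ = 9/2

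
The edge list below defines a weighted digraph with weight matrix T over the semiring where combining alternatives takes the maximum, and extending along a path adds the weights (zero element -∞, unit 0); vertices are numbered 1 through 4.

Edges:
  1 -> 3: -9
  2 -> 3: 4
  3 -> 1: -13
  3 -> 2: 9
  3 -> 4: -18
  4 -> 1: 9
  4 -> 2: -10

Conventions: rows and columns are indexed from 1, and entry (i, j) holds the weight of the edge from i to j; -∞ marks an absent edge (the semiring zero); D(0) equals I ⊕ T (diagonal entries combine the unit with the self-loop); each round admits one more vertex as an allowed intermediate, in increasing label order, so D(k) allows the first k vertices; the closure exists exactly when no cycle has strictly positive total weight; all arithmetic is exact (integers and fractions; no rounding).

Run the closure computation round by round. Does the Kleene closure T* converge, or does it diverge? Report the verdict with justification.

D(0):
  [0, -∞, -9, -∞]
  [-∞, 0, 4, -∞]
  [-13, 9, 0, -18]
  [9, -10, -∞, 0]
D(1):
  [0, -∞, -9, -∞]
  [-∞, 0, 4, -∞]
  [-13, 9, 0, -18]
  [9, -10, 0, 0]
Detection: at round 2, diagonal entry (3, 3) turns strictly positive.
Key observation: the cycle 3->2->3 has total weight 9 + 4, which is strictly positive.
Answer: DIVERGES — positive cycle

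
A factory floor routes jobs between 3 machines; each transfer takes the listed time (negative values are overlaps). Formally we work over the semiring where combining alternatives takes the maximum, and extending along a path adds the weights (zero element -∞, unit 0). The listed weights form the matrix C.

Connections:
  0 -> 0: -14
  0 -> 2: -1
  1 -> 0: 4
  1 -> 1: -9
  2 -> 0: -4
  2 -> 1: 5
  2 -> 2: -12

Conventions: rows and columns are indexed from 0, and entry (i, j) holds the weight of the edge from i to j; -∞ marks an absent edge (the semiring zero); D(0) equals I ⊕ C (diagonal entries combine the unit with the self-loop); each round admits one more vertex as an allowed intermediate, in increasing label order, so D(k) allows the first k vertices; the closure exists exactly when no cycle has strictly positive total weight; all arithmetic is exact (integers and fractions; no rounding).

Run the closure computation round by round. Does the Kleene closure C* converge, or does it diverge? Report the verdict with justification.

D(0):
  [0, -∞, -1]
  [4, 0, -∞]
  [-4, 5, 0]
D(1):
  [0, -∞, -1]
  [4, 0, 3]
  [-4, 5, 0]
Detection: at round 2, diagonal entry (2, 2) turns strictly positive.
Key observation: the cycle 2->1->0->2 has total weight 5 + 4 + (-1), which is strictly positive.
Answer: DIVERGES — positive cycle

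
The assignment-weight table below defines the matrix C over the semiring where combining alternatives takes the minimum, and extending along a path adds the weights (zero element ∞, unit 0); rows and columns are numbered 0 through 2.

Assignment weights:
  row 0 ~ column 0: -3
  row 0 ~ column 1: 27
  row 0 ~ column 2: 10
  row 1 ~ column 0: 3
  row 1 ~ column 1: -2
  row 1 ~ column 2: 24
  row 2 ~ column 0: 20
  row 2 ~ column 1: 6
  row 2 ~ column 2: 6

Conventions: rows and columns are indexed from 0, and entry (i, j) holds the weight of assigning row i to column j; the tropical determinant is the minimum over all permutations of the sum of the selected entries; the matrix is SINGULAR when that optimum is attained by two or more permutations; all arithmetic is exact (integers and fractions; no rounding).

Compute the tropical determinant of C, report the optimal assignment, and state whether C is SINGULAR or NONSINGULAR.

σ = (0, 1, 2): (-3) + (-2) + 6 = 1
σ = (0, 2, 1): (-3) + 24 + 6 = 27
σ = (1, 0, 2): 27 + 3 + 6 = 36
σ = (1, 2, 0): 27 + 24 + 20 = 71
σ = (2, 0, 1): 10 + 3 + 6 = 19
σ = (2, 1, 0): 10 + (-2) + 20 = 28
Optimal value attained by: σ = (0, 1, 2).
Answer: det⊕(C) = 1; verdict: NONSINGULAR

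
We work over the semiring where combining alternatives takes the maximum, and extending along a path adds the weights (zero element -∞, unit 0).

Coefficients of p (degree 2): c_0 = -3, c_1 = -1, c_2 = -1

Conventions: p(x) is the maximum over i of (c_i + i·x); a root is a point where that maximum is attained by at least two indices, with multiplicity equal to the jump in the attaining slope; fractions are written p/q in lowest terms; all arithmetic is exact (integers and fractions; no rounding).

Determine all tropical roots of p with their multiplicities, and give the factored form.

hull edge (i=0, c=-3) to (i=1, c=-1): slope 2, span 1
hull edge (i=1, c=-1) to (i=2, c=-1): slope 0, span 1
Factored form: p(x) = -1 ⊗ (x ⊕ (-2)) ⊗ (x ⊕ 0)
Answer: roots = -2 (mult 1), 0 (mult 1)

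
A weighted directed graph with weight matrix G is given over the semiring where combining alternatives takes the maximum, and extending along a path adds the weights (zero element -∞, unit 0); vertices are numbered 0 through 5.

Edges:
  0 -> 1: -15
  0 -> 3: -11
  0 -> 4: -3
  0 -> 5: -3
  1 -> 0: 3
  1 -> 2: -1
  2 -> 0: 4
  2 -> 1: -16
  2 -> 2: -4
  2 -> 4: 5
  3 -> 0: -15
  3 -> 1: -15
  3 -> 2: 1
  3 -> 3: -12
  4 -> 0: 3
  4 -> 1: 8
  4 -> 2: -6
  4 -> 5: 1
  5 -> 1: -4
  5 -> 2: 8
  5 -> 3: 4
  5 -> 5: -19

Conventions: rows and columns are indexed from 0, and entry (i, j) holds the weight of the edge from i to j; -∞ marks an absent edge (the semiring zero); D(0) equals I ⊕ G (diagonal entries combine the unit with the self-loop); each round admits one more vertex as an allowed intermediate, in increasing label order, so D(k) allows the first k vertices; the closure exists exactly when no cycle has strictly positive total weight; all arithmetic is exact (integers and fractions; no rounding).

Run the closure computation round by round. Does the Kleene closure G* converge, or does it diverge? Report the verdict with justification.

D(0):
  [0, -15, -∞, -11, -3, -3]
  [3, 0, -1, -∞, -∞, -∞]
  [4, -16, 0, -∞, 5, -∞]
  [-15, -15, 1, 0, -∞, -∞]
  [3, 8, -6, -∞, 0, 1]
  [-∞, -4, 8, 4, -∞, 0]
D(1):
  [0, -15, -∞, -11, -3, -3]
  [3, 0, -1, -8, 0, 0]
  [4, -11, 0, -7, 5, 1]
  [-15, -15, 1, 0, -18, -18]
  [3, 8, -6, -8, 0, 1]
  [-∞, -4, 8, 4, -∞, 0]
Detection: at round 2, diagonal entry (4, 4) turns strictly positive.
Key observation: the cycle 4->1->0->4 has total weight 8 + 3 + (-3), which is strictly positive.
Answer: DIVERGES — positive cycle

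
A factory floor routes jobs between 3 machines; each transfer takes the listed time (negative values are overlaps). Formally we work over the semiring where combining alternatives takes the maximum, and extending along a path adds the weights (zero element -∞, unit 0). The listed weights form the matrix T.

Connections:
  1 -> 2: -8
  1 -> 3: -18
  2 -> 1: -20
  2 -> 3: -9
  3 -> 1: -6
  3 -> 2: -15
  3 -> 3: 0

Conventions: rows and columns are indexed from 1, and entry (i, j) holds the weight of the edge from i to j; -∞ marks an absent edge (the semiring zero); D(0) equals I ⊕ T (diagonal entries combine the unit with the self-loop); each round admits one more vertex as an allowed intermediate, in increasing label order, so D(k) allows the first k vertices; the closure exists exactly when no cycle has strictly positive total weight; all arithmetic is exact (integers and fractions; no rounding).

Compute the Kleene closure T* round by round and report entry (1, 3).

D(0):
  [0, -8, -18]
  [-20, 0, -9]
  [-6, -15, 0]
D(1):
  [0, -8, -18]
  [-20, 0, -9]
  [-6, -14, 0]
D(2):
  [0, -8, -17]
  [-20, 0, -9]
  [-6, -14, 0]
D(3):
  [0, -8, -17]
  [-15, 0, -9]
  [-6, -14, 0]
Answer: T*[1][3] = -17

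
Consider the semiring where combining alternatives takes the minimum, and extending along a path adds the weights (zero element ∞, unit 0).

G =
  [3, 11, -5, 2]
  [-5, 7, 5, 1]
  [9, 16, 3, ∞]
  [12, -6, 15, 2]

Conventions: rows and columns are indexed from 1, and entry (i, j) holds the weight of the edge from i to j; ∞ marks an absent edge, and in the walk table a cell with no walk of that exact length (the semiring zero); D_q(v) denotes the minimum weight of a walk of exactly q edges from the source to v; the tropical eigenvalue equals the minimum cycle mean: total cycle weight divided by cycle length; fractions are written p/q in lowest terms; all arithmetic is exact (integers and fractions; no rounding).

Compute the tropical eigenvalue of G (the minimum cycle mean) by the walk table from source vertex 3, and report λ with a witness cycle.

q=0: [∞, ∞, 0, ∞]
q=1: [9, 16, 3, ∞]
q=2: [11, 19, 4, 11]
q=3: [13, 5, 6, 13]
q=4: [0, 7, 8, 6]
Optimal cycle mean attained by: cycle 1->4->2->1, total 2 + (-6) + (-5), length 3.
Answer: λ = -3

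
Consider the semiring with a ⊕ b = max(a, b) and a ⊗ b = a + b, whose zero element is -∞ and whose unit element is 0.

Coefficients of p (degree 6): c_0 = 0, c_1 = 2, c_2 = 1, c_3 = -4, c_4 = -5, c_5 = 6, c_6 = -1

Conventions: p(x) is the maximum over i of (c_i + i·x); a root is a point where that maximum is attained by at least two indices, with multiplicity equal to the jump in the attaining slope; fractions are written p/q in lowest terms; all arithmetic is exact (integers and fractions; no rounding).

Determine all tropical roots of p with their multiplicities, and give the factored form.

hull edge (i=0, c=0) to (i=1, c=2): slope 2, span 1
hull edge (i=1, c=2) to (i=5, c=6): slope 1, span 4
hull edge (i=5, c=6) to (i=6, c=-1): slope -7, span 1
Factored form: p(x) = -1 ⊗ (x ⊕ (-2)) ⊗ (x ⊕ (-1)) ⊗ (x ⊕ (-1)) ⊗ (x ⊕ (-1)) ⊗ (x ⊕ (-1)) ⊗ (x ⊕ 7)
Answer: roots = -2 (mult 1), -1 (mult 4), 7 (mult 1)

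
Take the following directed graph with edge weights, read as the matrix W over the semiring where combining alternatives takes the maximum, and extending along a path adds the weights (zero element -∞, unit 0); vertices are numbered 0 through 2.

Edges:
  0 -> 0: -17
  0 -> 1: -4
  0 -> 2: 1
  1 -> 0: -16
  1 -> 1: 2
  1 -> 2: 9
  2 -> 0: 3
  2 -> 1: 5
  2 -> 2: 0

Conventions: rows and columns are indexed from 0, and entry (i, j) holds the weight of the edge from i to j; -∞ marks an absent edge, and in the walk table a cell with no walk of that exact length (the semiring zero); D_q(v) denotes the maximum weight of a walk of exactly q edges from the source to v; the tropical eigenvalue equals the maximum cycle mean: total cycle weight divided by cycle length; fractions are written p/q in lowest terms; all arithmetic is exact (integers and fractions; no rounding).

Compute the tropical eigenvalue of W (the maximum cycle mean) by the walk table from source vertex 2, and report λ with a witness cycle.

q=0: [-∞, -∞, 0]
q=1: [3, 5, 0]
q=2: [3, 7, 14]
q=3: [17, 19, 16]
Optimal cycle mean attained by: cycle 1->2->1, total 9 + 5, length 2.
Answer: λ = 7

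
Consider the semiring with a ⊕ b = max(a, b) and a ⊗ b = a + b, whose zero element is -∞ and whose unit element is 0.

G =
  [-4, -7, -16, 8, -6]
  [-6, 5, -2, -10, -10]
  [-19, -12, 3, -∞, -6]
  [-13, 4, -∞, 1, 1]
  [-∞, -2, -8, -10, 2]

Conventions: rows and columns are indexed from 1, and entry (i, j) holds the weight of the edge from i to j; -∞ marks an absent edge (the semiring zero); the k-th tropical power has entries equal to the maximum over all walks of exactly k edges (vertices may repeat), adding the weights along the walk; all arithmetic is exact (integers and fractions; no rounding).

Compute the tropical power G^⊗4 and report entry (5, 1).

G^⊗2:
  [-5, 12, -9, 9, 9]
  [-1, 10, 3, 2, -5]
  [-16, -7, 6, -11, -3]
  [-2, 9, 2, 2, 3]
  [-8, 3, -4, -8, 4]
G^⊗3:
  [6, 17, 10, 10, 11]
  [4, 15, 8, 7, 3]
  [-13, -2, 9, -8, 0]
  [3, 14, 7, 6, 5]
  [-3, 8, 1, 0, 6]
G^⊗4:
  [11, 22, 15, 14, 13]
  [9, 20, 13, 12, 8]
  [-8, 3, 12, -5, 3]
  [8, 19, 12, 11, 7]
  [2, 13, 6, 5, 8]
Key observation: the optimum is the walk 5->2->2->2->1, with weight (-2) + 5 + 5 + (-6) = 2.
Optimal value attained by: walk 5->2->2->2->1.
Answer: (G^⊗4)[5][1] = 2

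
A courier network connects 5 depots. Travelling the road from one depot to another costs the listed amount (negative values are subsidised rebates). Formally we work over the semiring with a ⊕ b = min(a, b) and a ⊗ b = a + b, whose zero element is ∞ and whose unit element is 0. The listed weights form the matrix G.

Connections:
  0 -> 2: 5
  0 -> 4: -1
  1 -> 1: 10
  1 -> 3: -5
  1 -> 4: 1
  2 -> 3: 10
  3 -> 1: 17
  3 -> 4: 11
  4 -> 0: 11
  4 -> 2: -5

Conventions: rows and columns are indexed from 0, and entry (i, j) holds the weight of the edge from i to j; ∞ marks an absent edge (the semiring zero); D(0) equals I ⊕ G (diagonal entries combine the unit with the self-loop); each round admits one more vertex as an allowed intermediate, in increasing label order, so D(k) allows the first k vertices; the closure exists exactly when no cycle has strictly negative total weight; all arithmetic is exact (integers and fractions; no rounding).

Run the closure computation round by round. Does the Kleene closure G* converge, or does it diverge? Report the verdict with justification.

D(0):
  [0, ∞, 5, ∞, -1]
  [∞, 0, ∞, -5, 1]
  [∞, ∞, 0, 10, ∞]
  [∞, 17, ∞, 0, 11]
  [11, ∞, -5, ∞, 0]
D(1):
  [0, ∞, 5, ∞, -1]
  [∞, 0, ∞, -5, 1]
  [∞, ∞, 0, 10, ∞]
  [∞, 17, ∞, 0, 11]
  [11, ∞, -5, ∞, 0]
D(2):
  [0, ∞, 5, ∞, -1]
  [∞, 0, ∞, -5, 1]
  [∞, ∞, 0, 10, ∞]
  [∞, 17, ∞, 0, 11]
  [11, ∞, -5, ∞, 0]
D(3):
  [0, ∞, 5, 15, -1]
  [∞, 0, ∞, -5, 1]
  [∞, ∞, 0, 10, ∞]
  [∞, 17, ∞, 0, 11]
  [11, ∞, -5, 5, 0]
D(4):
  [0, 32, 5, 15, -1]
  [∞, 0, ∞, -5, 1]
  [∞, 27, 0, 10, 21]
  [∞, 17, ∞, 0, 11]
  [11, 22, -5, 5, 0]
D(5):
  [0, 21, -6, 4, -1]
  [12, 0, -4, -5, 1]
  [32, 27, 0, 10, 21]
  [22, 17, 6, 0, 11]
  [11, 22, -5, 5, 0]
Key observation: every diagonal entry stays at the unit through all rounds, so no improving cycle exists.
Answer: CONVERGES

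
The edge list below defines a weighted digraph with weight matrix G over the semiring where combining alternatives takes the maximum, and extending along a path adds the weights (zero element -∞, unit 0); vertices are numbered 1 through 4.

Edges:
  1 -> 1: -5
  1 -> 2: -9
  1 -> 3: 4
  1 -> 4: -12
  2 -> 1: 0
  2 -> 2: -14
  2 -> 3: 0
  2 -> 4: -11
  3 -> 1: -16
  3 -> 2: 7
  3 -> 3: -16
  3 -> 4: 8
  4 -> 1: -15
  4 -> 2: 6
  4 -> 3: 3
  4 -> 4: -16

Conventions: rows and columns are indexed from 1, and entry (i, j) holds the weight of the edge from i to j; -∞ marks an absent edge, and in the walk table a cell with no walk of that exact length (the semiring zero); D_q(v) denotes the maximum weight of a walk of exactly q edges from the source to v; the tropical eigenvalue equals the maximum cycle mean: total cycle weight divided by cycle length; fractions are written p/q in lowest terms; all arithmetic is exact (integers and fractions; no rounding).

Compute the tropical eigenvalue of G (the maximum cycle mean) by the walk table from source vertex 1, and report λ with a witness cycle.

q=0: [0, -∞, -∞, -∞]
q=1: [-5, -9, 4, -12]
q=2: [-9, 11, -1, 12]
q=3: [11, 18, 15, 7]
q=4: [18, 22, 18, 23]
Optimal cycle mean attained by: cycle 3->4->3, total 8 + 3, length 2.
Answer: λ = 11/2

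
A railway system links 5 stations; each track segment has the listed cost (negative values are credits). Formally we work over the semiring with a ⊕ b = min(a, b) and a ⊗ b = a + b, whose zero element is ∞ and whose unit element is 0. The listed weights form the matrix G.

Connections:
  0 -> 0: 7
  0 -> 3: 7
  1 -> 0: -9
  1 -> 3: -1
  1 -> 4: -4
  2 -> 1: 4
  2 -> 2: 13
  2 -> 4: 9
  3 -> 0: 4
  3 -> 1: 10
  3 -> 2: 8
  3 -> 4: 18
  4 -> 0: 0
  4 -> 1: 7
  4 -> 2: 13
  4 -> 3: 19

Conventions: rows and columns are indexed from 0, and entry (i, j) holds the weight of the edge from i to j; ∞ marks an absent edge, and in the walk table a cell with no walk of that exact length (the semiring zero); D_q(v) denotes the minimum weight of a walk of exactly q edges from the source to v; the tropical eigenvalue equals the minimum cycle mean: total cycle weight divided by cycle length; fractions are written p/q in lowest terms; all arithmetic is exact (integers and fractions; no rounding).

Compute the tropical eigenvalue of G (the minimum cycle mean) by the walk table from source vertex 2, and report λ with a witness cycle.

q=0: [∞, ∞, 0, ∞, ∞]
q=1: [∞, 4, 13, ∞, 9]
q=2: [-5, 16, 22, 3, 0]
q=3: [0, 7, 11, 2, 12]
q=4: [-2, 12, 10, 6, 3]
q=5: [3, 10, 14, 5, 8]
Optimal cycle mean attained by: cycle 1->4->1, total (-4) + 7, length 2.
Answer: λ = 3/2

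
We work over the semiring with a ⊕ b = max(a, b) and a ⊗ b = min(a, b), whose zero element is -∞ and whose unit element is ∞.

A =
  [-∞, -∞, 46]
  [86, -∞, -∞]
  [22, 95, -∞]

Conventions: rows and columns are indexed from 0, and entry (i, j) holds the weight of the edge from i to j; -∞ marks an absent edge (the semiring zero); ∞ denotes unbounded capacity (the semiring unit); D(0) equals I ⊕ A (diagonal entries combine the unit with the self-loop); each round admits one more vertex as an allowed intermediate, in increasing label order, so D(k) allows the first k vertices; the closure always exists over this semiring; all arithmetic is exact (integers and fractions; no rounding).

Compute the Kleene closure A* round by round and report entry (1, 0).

D(0):
  [∞, -∞, 46]
  [86, ∞, -∞]
  [22, 95, ∞]
D(1):
  [∞, -∞, 46]
  [86, ∞, 46]
  [22, 95, ∞]
D(2):
  [∞, -∞, 46]
  [86, ∞, 46]
  [86, 95, ∞]
D(3):
  [∞, 46, 46]
  [86, ∞, 46]
  [86, 95, ∞]
Answer: A*[1][0] = 86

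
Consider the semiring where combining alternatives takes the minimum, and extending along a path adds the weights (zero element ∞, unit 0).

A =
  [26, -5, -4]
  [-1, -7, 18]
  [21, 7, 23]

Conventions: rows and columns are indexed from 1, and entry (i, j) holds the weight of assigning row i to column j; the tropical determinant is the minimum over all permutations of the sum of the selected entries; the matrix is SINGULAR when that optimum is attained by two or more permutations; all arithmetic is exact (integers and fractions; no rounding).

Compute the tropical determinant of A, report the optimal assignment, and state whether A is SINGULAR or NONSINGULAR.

σ = (1, 2, 3): 26 + (-7) + 23 = 42
σ = (1, 3, 2): 26 + 18 + 7 = 51
σ = (2, 1, 3): (-5) + (-1) + 23 = 17
σ = (2, 3, 1): (-5) + 18 + 21 = 34
σ = (3, 1, 2): (-4) + (-1) + 7 = 2
σ = (3, 2, 1): (-4) + (-7) + 21 = 10
Optimal value attained by: σ = (3, 1, 2).
Answer: det⊕(A) = 2; verdict: NONSINGULAR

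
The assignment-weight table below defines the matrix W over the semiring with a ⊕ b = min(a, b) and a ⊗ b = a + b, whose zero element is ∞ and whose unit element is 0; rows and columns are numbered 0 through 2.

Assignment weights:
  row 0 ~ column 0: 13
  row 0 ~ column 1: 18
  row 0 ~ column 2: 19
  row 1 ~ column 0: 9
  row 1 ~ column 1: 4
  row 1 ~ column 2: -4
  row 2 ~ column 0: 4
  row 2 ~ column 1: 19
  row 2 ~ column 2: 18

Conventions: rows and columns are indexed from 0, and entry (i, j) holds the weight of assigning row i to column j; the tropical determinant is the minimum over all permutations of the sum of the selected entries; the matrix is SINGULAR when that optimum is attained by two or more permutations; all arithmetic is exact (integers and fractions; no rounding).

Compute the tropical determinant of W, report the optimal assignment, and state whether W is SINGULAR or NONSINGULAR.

σ = (0, 1, 2): 13 + 4 + 18 = 35
σ = (0, 2, 1): 13 + (-4) + 19 = 28
σ = (1, 0, 2): 18 + 9 + 18 = 45
σ = (1, 2, 0): 18 + (-4) + 4 = 18
σ = (2, 0, 1): 19 + 9 + 19 = 47
σ = (2, 1, 0): 19 + 4 + 4 = 27
Optimal value attained by: σ = (1, 2, 0).
Answer: det⊕(W) = 18; verdict: NONSINGULAR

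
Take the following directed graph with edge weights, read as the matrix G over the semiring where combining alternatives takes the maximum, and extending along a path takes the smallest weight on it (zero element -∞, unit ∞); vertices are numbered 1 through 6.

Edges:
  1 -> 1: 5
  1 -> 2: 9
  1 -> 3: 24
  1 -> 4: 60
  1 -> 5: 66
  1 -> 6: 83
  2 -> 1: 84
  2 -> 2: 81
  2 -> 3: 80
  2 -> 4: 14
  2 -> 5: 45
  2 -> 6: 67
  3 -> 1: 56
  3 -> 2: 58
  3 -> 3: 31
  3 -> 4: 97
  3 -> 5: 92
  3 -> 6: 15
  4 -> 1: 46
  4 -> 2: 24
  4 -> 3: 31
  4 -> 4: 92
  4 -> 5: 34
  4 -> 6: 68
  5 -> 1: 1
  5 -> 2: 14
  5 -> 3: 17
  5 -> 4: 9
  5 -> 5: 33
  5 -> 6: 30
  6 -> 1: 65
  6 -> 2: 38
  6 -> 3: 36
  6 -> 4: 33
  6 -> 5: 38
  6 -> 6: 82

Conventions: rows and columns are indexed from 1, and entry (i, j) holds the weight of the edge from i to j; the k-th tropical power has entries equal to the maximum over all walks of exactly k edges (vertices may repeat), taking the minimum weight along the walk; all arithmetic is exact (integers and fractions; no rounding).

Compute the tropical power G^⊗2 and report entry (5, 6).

G^⊗2:
  [65, 38, 36, 60, 38, 82]
  [81, 81, 80, 80, 80, 83]
  [58, 58, 58, 92, 56, 68]
  [65, 38, 36, 92, 46, 68]
  [30, 30, 30, 30, 33, 30]
  [65, 38, 38, 60, 65, 82]
Key observation: the optimum is the walk 5->5->6, with weight 33 min 30 = 30.
Optimal value attained by: walk 5->5->6.
Answer: (G^⊗2)[5][6] = 30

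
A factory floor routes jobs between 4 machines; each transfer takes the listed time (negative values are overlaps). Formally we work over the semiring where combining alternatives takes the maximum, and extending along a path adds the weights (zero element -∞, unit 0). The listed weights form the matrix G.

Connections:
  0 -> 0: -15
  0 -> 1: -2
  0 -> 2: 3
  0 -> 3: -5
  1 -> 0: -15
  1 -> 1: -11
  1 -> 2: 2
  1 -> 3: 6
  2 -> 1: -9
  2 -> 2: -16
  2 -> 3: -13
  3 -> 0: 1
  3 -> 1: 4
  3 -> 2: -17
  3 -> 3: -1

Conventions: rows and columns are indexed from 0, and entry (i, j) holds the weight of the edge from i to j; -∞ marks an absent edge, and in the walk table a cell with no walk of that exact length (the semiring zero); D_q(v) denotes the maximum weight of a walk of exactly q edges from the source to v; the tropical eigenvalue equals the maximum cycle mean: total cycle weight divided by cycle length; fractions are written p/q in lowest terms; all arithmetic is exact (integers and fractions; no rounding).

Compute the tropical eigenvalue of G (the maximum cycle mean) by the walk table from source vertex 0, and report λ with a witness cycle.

q=0: [0, -∞, -∞, -∞]
q=1: [-15, -2, 3, -5]
q=2: [-4, -1, 0, 4]
q=3: [5, 8, 1, 5]
q=4: [6, 9, 10, 14]
Optimal cycle mean attained by: cycle 1->3->1, total 6 + 4, length 2.
Answer: λ = 5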